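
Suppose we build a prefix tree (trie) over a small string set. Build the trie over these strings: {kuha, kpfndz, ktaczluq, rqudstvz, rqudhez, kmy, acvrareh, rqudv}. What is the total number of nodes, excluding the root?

38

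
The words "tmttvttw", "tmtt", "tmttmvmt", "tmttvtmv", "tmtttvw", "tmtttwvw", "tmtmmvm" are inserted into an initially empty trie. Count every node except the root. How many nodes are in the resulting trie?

For each word, the new-node count is its length minus the longest prefix already in the trie:
  "tmttvttw" → 8 new (t, m, t, t, v, t, t, w)
  "tmtt" → prefix "tmtt" already present; 0 new (none)
  "tmttmvmt" → prefix "tmtt" already present; 4 new (m, v, m, t)
  "tmttvtmv" → prefix "tmttvt" already present; 2 new (m, v)
  "tmtttvw" → prefix "tmtt" already present; 3 new (t, v, w)
  "tmtttwvw" → prefix "tmttt" already present; 3 new (w, v, w)
  "tmtmmvm" → prefix "tmt" already present; 4 new (m, m, v, m)
Total nodes = 8 + 0 + 4 + 2 + 3 + 3 + 4 = 24

24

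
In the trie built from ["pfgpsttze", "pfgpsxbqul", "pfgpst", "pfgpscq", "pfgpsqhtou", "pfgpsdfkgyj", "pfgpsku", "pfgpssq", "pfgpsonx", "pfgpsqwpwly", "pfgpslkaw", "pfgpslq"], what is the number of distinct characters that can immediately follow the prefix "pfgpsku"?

The children of the "pfgpsku" node are the distinct next characters among strings starting with "pfgpsku".
No stored string extends past "pfgpsku".
That node has 0 child edges.

0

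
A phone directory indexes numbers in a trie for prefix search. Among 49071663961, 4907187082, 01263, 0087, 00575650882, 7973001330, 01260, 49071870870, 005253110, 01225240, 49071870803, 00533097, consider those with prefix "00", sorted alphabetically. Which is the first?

005253110

Words with prefix "00", in lexicographic order: "005253110", "00533097", "00575650882", "0087"
The 1st is 005253110.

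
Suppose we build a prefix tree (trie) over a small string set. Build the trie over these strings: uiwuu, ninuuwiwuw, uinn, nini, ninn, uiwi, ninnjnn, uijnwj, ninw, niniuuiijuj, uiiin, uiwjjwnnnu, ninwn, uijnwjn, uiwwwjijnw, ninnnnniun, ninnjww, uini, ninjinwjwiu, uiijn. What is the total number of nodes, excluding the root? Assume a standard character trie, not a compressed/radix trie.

Count nodes per top-level branch (shared prefixes stored once):
  'n'-branch (nini, niniuuiijuj, ninjinwjwiu, ninn, ninnjnn, ninnjww, ninnnnniun, ninuuwiwuw, ninw, ninwn): 40 nodes
  'u'-branch (uiiin, uiijn, uijnwj, uijnwjn, uini, uinn, uiwi, uiwjjwnnnu, uiwuu, uiwwwjijnw): 33 nodes
Sum: 73

73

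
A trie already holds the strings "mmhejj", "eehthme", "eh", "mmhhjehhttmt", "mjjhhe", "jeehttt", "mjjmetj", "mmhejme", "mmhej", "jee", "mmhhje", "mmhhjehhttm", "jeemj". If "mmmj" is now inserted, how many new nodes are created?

2

"mm" is already a path in the trie; the remaining "mj" must be added.
So 4 − 2 = 2 new nodes.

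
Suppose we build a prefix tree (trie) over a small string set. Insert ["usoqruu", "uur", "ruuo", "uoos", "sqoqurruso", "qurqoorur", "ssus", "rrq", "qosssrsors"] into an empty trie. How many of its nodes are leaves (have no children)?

A leaf is a node with no children — equivalently, the end of a word that is not a proper prefix of any other stored word.
Those words: "qosssrsors", "qurqoorur", "rrq", "ruuo", "sqoqurruso", "ssus", "uoos", "usoqruu", "uur"
Leaf count: 9

9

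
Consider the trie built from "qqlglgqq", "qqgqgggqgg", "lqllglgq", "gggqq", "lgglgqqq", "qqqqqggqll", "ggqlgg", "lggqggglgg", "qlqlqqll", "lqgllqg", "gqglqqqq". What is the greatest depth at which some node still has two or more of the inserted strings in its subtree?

Look for the deepest trie node that still has at least two words in its subtree.
e.g. "lgglgqqq" and "lggqggglgg" share the prefix "lgg" of length 3; no pair shares a longer one.
Longest shared-prefix length: 3

3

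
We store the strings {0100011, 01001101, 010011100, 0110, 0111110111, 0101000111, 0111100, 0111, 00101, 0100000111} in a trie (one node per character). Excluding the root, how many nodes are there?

For each word, the new-node count is its length minus the longest prefix already in the trie:
  "0100011" → 7 new (0, 1, 0, 0, 0, 1, 1)
  "01001101" → prefix "0100" already present; 4 new (1, 1, 0, 1)
  "010011100" → prefix "010011" already present; 3 new (1, 0, 0)
  "0110" → prefix "01" already present; 2 new (1, 0)
  "0111110111" → prefix "011" already present; 7 new (1, 1, 1, 0, 1, 1, 1)
  "0101000111" → prefix "010" already present; 7 new (1, 0, 0, 0, 1, 1, 1)
  "0111100" → prefix "01111" already present; 2 new (0, 0)
  "0111" → prefix "0111" already present; 0 new (none)
  "00101" → prefix "0" already present; 4 new (0, 1, 0, 1)
  "0100000111" → prefix "01000" already present; 5 new (0, 0, 1, 1, 1)
Total nodes = 7 + 4 + 3 + 2 + 7 + 7 + 2 + 0 + 4 + 5 = 41

41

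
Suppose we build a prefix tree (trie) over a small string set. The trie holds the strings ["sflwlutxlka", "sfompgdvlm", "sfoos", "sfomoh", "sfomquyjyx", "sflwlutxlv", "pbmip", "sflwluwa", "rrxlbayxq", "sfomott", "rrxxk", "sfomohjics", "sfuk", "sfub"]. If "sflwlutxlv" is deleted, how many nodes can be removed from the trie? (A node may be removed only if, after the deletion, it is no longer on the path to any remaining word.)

Walk "sflwlutxlv" from the leaf back toward the root, removing each node that no remaining word uses.
The suffix "v" (1 node) is used only by "sflwlutxlv"; the node for "sflwlutxl" still has the child "k", so pruning stops there.
Nodes removed: 1

1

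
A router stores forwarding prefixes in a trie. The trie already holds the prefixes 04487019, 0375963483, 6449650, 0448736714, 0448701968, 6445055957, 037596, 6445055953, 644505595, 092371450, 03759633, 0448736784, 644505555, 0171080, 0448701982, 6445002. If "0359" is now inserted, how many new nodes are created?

2

Walking "0359" from the root, the first 2 characters ("03") follow existing edges; "5" is the first miss.
So 4 − 2 = 2 new nodes.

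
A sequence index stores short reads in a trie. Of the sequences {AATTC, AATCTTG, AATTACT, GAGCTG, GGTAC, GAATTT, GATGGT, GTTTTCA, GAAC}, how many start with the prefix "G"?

6

Traverse to the node for "G", then collect every word in that subtree.
Matches: "GAAC", "GAATTT", "GAGCTG", "GATGGT", "GGTAC", "GTTTTCA"
Count: 6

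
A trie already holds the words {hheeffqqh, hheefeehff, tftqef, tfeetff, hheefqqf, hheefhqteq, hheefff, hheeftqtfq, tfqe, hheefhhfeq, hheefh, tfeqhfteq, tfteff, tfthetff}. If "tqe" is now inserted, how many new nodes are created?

The longest prefix of "tqe" already in the trie is "t" (length 1).
New nodes needed: |"tqe"| − 1 = 3 − 1 = 2.

2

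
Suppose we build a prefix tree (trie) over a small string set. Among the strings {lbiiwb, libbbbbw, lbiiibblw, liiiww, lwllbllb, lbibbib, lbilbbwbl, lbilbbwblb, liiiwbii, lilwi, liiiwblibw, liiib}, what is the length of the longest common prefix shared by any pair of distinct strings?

9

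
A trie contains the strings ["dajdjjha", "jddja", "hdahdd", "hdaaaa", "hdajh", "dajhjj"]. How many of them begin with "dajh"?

Walk to "dajh"; the words in its subtree are exactly those with that prefix.
Words under "dajh": dajhjj
Count: 1

1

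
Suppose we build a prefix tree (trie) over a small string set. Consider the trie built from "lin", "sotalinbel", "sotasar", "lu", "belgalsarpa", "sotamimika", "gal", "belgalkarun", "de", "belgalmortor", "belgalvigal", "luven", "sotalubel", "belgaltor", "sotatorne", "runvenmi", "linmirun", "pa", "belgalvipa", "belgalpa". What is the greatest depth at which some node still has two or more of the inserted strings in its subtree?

8

Equivalently: take the maximum, over all pairs, of their longest common prefix length.
"belgalvigal" and "belgalvipa" agree on "belgalvi" (8 characters) before diverging; nothing deeper is shared.
Longest shared-prefix length: 8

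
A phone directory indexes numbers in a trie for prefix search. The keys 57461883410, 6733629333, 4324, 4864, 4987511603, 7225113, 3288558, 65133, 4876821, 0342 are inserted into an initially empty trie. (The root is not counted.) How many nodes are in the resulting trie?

For each word, the new-node count is its length minus the longest prefix already in the trie:
  "57461883410" → 11 new (5, 7, 4, 6, 1, 8, 8, 3, 4, 1, 0)
  "6733629333" → 10 new (6, 7, 3, 3, 6, 2, 9, 3, 3, 3)
  "4324" → 4 new (4, 3, 2, 4)
  "4864" → prefix "4" already present; 3 new (8, 6, 4)
  "4987511603" → prefix "4" already present; 9 new (9, 8, 7, 5, 1, 1, 6, 0, 3)
  "7225113" → 7 new (7, 2, 2, 5, 1, 1, 3)
  "3288558" → 7 new (3, 2, 8, 8, 5, 5, 8)
  "65133" → prefix "6" already present; 4 new (5, 1, 3, 3)
  "4876821" → prefix "48" already present; 5 new (7, 6, 8, 2, 1)
  "0342" → 4 new (0, 3, 4, 2)
Total nodes = 11 + 10 + 4 + 3 + 9 + 7 + 7 + 4 + 5 + 4 = 64

64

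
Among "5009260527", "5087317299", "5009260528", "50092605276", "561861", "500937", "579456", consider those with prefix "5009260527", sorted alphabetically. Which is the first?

5009260527

Words with prefix "5009260527", in lexicographic order: "5009260527", "50092605276"
The 1st is 5009260527.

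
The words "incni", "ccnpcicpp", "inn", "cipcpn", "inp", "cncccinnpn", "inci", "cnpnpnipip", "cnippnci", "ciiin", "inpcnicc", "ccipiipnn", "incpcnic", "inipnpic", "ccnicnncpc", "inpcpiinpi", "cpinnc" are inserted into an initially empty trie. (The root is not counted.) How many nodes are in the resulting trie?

Count nodes per top-level branch (shared prefixes stored once):
  'c'-branch (ccipiipnn, ccnicnncpc, ccnpcicpp, ciiin, cipcpn, cncccinnpn, cnippnci, cnpnpnipip, cpinnc): 59 nodes
  'i'-branch (inci, incni, incpcnic, inipnpic, inn, inp, inpcnicc, inpcpiinpi): 30 nodes
Sum: 89

89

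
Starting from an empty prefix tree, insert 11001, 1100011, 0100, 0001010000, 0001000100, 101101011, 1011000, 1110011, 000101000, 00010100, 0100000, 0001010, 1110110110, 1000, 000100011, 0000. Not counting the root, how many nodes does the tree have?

Count nodes per top-level branch (shared prefixes stored once):
  '0'-branch (0000, 0001000100, 000100011, 0001010, 00010100, 000101000, 0001010000, 0100, 0100000): 23 nodes
  '1'-branch (1000, 1011000, 101101011, 1100011, 11001, 1110011, 1110110110): 31 nodes
Sum: 54

54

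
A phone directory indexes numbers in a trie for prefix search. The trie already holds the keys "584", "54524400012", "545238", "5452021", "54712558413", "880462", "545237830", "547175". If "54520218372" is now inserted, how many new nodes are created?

Walking "54520218372" from the root, the first 7 characters ("5452021") follow existing edges; "8" is the first miss.
Each of the 4 remaining characters creates one node.

4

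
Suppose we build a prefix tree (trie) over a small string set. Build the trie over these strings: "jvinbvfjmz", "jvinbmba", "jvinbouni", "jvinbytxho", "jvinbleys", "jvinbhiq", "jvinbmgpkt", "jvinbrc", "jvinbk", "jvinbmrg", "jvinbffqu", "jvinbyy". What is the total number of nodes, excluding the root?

43

For each word, the new-node count is its length minus the longest prefix already in the trie:
  "jvinbvfjmz" → 10 new (j, v, i, n, b, v, f, j, m, z)
  "jvinbmba" → prefix "jvinb" already present; 3 new (m, b, a)
  "jvinbouni" → prefix "jvinb" already present; 4 new (o, u, n, i)
  "jvinbytxho" → prefix "jvinb" already present; 5 new (y, t, x, h, o)
  "jvinbleys" → prefix "jvinb" already present; 4 new (l, e, y, s)
  "jvinbhiq" → prefix "jvinb" already present; 3 new (h, i, q)
  "jvinbmgpkt" → prefix "jvinbm" already present; 4 new (g, p, k, t)
  "jvinbrc" → prefix "jvinb" already present; 2 new (r, c)
  "jvinbk" → prefix "jvinb" already present; 1 new (k)
  "jvinbmrg" → prefix "jvinbm" already present; 2 new (r, g)
  "jvinbffqu" → prefix "jvinb" already present; 4 new (f, f, q, u)
  "jvinbyy" → prefix "jvinby" already present; 1 new (y)
Total nodes = 10 + 3 + 4 + 5 + 4 + 3 + 4 + 2 + 1 + 2 + 4 + 1 = 43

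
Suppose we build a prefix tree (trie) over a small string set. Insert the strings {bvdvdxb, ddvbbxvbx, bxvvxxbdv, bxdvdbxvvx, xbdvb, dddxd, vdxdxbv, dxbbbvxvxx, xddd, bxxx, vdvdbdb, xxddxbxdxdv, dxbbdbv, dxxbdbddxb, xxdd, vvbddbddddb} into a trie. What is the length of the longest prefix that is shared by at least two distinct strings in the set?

The deepest shared node is where two words last agree before diverging.
"dxbbbvxvxx" and "dxbbdbv" agree on "dxbb" (4 characters) before diverging; nothing deeper is shared.
Longest shared-prefix length: 4

4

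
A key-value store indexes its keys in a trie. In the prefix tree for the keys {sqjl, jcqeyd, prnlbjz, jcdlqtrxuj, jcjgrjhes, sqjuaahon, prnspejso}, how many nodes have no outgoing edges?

A leaf is a node with no children — equivalently, the end of a word that is not a proper prefix of any other stored word.
Those words: "jcdlqtrxuj", "jcjgrjhes", "jcqeyd", "prnlbjz", "prnspejso", "sqjl", "sqjuaahon"
Leaf count: 7

7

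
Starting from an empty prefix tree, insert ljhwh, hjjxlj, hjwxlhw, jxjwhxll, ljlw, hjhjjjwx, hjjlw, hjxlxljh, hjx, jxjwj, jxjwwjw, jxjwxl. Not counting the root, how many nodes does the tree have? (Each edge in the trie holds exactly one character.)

46

Count nodes per top-level branch (shared prefixes stored once):
  'h'-branch (hjhjjjwx, hjjlw, hjjxlj, hjwxlhw, hjx, hjxlxljh): 25 nodes
  'j'-branch (jxjwhxll, jxjwj, jxjwwjw, jxjwxl): 14 nodes
  'l'-branch (ljhwh, ljlw): 7 nodes
Sum: 46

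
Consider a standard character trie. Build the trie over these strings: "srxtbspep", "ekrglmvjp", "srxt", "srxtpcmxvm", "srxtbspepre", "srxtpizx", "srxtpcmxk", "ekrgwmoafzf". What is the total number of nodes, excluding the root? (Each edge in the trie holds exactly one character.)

Trace insertions, counting only characters that open a new branch:
  "srxtbspep" → 9 new (s, r, x, t, b, s, p, e, p)
  "ekrglmvjp" → 9 new (e, k, r, g, l, m, v, j, p)
  "srxt" → prefix "srxt" already present; 0 new (none)
  "srxtpcmxvm" → prefix "srxt" already present; 6 new (p, c, m, x, v, m)
  "srxtbspepre" → prefix "srxtbspep" already present; 2 new (r, e)
  "srxtpizx" → prefix "srxtp" already present; 3 new (i, z, x)
  "srxtpcmxk" → prefix "srxtpcmx" already present; 1 new (k)
  "ekrgwmoafzf" → prefix "ekrg" already present; 7 new (w, m, o, a, f, z, f)
Total nodes = 9 + 9 + 0 + 6 + 2 + 3 + 1 + 7 = 37

37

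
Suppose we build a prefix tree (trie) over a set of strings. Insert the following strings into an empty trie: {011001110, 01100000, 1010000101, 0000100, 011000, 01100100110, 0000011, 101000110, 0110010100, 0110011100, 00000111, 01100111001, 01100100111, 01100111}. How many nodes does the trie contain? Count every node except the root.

46

Trace insertions, counting only characters that open a new branch:
  "011001110" → 9 new (0, 1, 1, 0, 0, 1, 1, 1, 0)
  "01100000" → prefix "01100" already present; 3 new (0, 0, 0)
  "1010000101" → 10 new (1, 0, 1, 0, 0, 0, 0, 1, 0, 1)
  "0000100" → prefix "0" already present; 6 new (0, 0, 0, 1, 0, 0)
  "011000" → prefix "011000" already present; 0 new (none)
  "01100100110" → prefix "011001" already present; 5 new (0, 0, 1, 1, 0)
  "0000011" → prefix "0000" already present; 3 new (0, 1, 1)
  "101000110" → prefix "101000" already present; 3 new (1, 1, 0)
  "0110010100" → prefix "0110010" already present; 3 new (1, 0, 0)
  "0110011100" → prefix "011001110" already present; 1 new (0)
  "00000111" → prefix "0000011" already present; 1 new (1)
  "01100111001" → prefix "0110011100" already present; 1 new (1)
  "01100100111" → prefix "0110010011" already present; 1 new (1)
  "01100111" → prefix "01100111" already present; 0 new (none)
Total nodes = 9 + 3 + 10 + 6 + 0 + 5 + 3 + 3 + 3 + 1 + 1 + 1 + 1 + 0 = 46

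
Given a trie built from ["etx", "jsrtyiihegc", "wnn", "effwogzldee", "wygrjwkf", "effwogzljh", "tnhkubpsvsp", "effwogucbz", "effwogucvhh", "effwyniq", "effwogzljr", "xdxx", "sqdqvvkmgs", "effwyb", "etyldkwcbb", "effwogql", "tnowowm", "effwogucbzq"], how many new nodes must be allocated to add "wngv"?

2

"wn" is already a path in the trie; the remaining "gv" must be added.
So 4 − 2 = 2 new nodes.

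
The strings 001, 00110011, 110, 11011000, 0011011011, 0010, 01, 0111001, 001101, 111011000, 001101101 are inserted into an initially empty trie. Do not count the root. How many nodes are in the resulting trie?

Insert word by word; a character creates a node only if that edge doesn't already exist:
  "001" → 3 new (0, 0, 1)
  "00110011" → prefix "001" already present; 5 new (1, 0, 0, 1, 1)
  "110" → 3 new (1, 1, 0)
  "11011000" → prefix "110" already present; 5 new (1, 1, 0, 0, 0)
  "0011011011" → prefix "00110" already present; 5 new (1, 1, 0, 1, 1)
  "0010" → prefix "001" already present; 1 new (0)
  "01" → prefix "0" already present; 1 new (1)
  "0111001" → prefix "01" already present; 5 new (1, 1, 0, 0, 1)
  "001101" → prefix "001101" already present; 0 new (none)
  "111011000" → prefix "11" already present; 7 new (1, 0, 1, 1, 0, 0, 0)
  "001101101" → prefix "001101101" already present; 0 new (none)
Total nodes = 3 + 5 + 3 + 5 + 5 + 1 + 1 + 5 + 0 + 7 + 0 = 35

35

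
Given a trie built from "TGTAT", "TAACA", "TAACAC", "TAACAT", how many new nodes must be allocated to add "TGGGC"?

The longest prefix of "TGGGC" already in the trie is "TG" (length 2).
Each of the 3 remaining characters creates one node.

3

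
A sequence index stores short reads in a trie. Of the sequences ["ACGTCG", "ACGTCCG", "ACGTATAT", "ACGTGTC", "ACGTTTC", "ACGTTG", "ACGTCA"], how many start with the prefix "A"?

Traverse to the node for "A", then collect every word in that subtree.
Words under "A": ACGTATAT, ACGTCA, ACGTCCG, ACGTCG, ACGTGTC, ACGTTG, ACGTTTC
Count: 7

7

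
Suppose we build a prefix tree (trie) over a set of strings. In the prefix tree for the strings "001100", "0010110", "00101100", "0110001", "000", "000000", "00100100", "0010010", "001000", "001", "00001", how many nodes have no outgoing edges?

A leaf is a node with no children — equivalently, the end of a word that is not a proper prefix of any other stored word.
Those words: "000000", "00001", "001000", "00100100", "00101100", "001100", "0110001"
Leaf count: 7

7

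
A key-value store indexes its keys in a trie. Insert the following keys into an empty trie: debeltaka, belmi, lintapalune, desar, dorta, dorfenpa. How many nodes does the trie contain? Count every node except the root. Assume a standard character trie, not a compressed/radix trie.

37

Count nodes per top-level branch (shared prefixes stored once):
  'b'-branch (belmi): 5 nodes
  'd'-branch (debeltaka, desar, dorfenpa, dorta): 21 nodes
  'l'-branch (lintapalune): 11 nodes
Sum: 37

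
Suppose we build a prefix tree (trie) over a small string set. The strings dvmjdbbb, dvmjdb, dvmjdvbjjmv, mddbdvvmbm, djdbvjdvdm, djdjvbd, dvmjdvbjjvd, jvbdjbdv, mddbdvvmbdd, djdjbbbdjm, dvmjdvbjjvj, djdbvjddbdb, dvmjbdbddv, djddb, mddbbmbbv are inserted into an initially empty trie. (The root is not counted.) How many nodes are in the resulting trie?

Trace insertions, counting only characters that open a new branch:
  "dvmjdbbb" → 8 new (d, v, m, j, d, b, b, b)
  "dvmjdb" → prefix "dvmjdb" already present; 0 new (none)
  "dvmjdvbjjmv" → prefix "dvmjd" already present; 6 new (v, b, j, j, m, v)
  "mddbdvvmbm" → 10 new (m, d, d, b, d, v, v, m, b, m)
  "djdbvjdvdm" → prefix "d" already present; 9 new (j, d, b, v, j, d, v, d, m)
  "djdjvbd" → prefix "djd" already present; 4 new (j, v, b, d)
  "dvmjdvbjjvd" → prefix "dvmjdvbjj" already present; 2 new (v, d)
  "jvbdjbdv" → 8 new (j, v, b, d, j, b, d, v)
  "mddbdvvmbdd" → prefix "mddbdvvmb" already present; 2 new (d, d)
  "djdjbbbdjm" → prefix "djdj" already present; 6 new (b, b, b, d, j, m)
  "dvmjdvbjjvj" → prefix "dvmjdvbjjv" already present; 1 new (j)
  "djdbvjddbdb" → prefix "djdbvjd" already present; 4 new (d, b, d, b)
  "dvmjbdbddv" → prefix "dvmj" already present; 6 new (b, d, b, d, d, v)
  "djddb" → prefix "djd" already present; 2 new (d, b)
  "mddbbmbbv" → prefix "mddb" already present; 5 new (b, m, b, b, v)
Total nodes = 8 + 0 + 6 + 10 + 9 + 4 + 2 + 8 + 2 + 6 + 1 + 4 + 6 + 2 + 5 = 73

73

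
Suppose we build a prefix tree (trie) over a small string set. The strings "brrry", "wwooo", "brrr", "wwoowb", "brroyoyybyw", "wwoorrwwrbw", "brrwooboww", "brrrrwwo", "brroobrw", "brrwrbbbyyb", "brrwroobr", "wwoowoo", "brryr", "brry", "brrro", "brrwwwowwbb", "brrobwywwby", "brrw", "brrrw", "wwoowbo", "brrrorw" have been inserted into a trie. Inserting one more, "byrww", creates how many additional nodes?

Walking "byrww" from the root, the first 1 characters ("b") follow existing edges; "y" is the first miss.
New nodes needed: |"byrww"| − 1 = 5 − 1 = 4.

4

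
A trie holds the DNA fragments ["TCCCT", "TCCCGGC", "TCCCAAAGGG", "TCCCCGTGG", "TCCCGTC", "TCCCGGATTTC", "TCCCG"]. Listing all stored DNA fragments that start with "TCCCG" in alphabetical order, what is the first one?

Filter for "TCCCG…" and sort: "TCCCG", "TCCCGGATTTC", "TCCCGGC", "TCCCGTC"
The 1st is TCCCG.

TCCCG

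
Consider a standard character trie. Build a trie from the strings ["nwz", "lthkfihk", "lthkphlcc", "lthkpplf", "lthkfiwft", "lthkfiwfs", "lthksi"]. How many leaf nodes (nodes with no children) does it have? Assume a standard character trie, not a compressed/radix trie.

Leaves are exactly the stored words that no other stored word extends.
Those words: "lthkfihk", "lthkfiwfs", "lthkfiwft", "lthkphlcc", "lthkpplf", "lthksi", "nwz"
Leaf count: 7

7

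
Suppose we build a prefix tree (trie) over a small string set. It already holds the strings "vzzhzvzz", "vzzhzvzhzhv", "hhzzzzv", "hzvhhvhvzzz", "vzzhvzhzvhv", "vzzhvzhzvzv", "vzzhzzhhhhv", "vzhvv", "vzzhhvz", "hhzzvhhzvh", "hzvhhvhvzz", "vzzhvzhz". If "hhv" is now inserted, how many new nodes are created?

"hh" is already a path in the trie; the remaining "v" must be added.
So 3 − 2 = 1 new nodes.

1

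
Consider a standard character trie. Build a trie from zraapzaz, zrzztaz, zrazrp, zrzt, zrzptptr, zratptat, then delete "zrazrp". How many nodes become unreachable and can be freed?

3

Walk "zrazrp" from the leaf back toward the root, removing each node that no remaining word uses.
The suffix "zrp" (3 nodes) is used only by "zrazrp"; the node for "zra" still has the child "a", so pruning stops there.
Nodes removed: 3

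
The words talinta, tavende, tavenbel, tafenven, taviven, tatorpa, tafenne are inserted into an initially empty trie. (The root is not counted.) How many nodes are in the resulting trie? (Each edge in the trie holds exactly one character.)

Trie structure (* marks end of a word):
(root)
└─ t
   └─ a
      ├─ f
      │  └─ e
      │     └─ n
      │        ├─ n
      │        │  └─ e *
      │        └─ v
      │           └─ e
      │              └─ n *
      ├─ l
      │  └─ i
      │     └─ n
      │        └─ t
      │           └─ a *
      ├─ t
      │  └─ o
      │     └─ r
      │        └─ p
      │           └─ a *
      └─ v
         ├─ e
         │  └─ n
         │     ├─ b
         │     │  └─ e
         │     │     └─ l *
         │     └─ d
         │        └─ e *
         └─ i
            └─ v
               └─ e
                  └─ n *
Counting every labelled node above: 32.

32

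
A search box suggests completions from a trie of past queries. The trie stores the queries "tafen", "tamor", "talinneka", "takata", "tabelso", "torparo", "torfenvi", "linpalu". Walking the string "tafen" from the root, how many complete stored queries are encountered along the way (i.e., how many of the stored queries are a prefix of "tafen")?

1

Walk "tafen" from the root; an end-of-word marker is hit whenever a stored word is a prefix of "tafen".
Prefixes of the query that are stored words: "tafen"
Count: 1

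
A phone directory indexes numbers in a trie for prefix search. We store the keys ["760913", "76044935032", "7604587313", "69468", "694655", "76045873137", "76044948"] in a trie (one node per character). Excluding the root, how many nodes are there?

Trie structure (* marks end of a word):
(root)
├─ 6
│  └─ 9
│     └─ 4
│        └─ 6
│           ├─ 5
│           │  └─ 5 *
│           └─ 8 *
└─ 7
   └─ 6
      └─ 0
         ├─ 4
         │  ├─ 4
         │  │  └─ 9
         │  │     ├─ 3
         │  │     │  └─ 5
         │  │     │     └─ 0
         │  │     │        └─ 3
         │  │     │           └─ 2 *
         │  │     └─ 4
         │  │        └─ 8 *
         │  └─ 5
         │     └─ 8
         │        └─ 7
         │           └─ 3
         │              └─ 1
         │                 └─ 3 *
         │                    └─ 7 *
         └─ 9
            └─ 1
               └─ 3 *
Counting every labelled node above: 30.

30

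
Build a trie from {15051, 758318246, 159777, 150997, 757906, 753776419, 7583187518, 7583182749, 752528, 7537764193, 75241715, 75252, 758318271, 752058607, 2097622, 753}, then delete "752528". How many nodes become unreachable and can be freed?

1

After clearing the end-marker at "752528", prune upward until reaching a node still needed by another word.
The suffix "8" (1 node) is used only by "752528"; "75252" is itself a stored word, so pruning stops there.
Nodes removed: 1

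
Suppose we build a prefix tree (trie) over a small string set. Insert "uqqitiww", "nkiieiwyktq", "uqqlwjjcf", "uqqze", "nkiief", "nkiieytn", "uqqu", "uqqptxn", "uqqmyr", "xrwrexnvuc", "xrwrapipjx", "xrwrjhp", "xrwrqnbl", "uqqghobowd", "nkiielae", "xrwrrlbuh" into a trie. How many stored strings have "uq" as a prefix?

7

Walk to "uq"; the words in its subtree are exactly those with that prefix.
Words under "uq": uqqghobowd, uqqitiww, uqqlwjjcf, uqqmyr, uqqptxn, uqqu, uqqze
Count: 7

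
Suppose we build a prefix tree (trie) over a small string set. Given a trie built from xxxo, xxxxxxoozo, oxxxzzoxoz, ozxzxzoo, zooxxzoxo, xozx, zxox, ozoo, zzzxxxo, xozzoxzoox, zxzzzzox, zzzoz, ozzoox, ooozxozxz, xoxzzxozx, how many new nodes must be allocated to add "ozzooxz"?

1

"ozzoox" is already a path in the trie; the remaining "z" must be added.
Each of the 1 remaining characters creates one node.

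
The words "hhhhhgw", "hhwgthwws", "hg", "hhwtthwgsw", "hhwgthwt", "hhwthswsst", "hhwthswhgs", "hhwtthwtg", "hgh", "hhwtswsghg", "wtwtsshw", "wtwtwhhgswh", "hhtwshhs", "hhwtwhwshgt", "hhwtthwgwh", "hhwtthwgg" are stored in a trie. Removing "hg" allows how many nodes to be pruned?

0

After clearing the end-marker at "hg", prune upward until reaching a node still needed by another word.
Every node on "hg" is still needed (e.g. by "hgh"), so nothing is freed.
Nodes removed: 0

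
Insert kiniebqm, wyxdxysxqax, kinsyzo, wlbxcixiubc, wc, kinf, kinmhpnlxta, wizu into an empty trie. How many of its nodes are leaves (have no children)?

8

A leaf is a node with no children — equivalently, the end of a word that is not a proper prefix of any other stored word.
Those words: "kinf", "kiniebqm", "kinmhpnlxta", "kinsyzo", "wc", "wizu", "wlbxcixiubc", "wyxdxysxqax"
Leaf count: 8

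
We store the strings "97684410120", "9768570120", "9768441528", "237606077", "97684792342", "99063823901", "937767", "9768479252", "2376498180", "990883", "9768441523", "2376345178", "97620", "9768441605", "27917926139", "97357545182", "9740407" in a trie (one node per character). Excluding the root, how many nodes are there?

Count nodes per top-level branch (shared prefixes stored once):
  '2'-branch (237606077, 2376345178, 2376498180, 27917926139): 31 nodes
  '9'-branch (937767, 97357545182, 9740407, 97620, 97684410120, 9768441523, 9768441528, 9768441605, 97684792342, 9768479252, 9768570120, 99063823901, 990883): 66 nodes
Sum: 97

97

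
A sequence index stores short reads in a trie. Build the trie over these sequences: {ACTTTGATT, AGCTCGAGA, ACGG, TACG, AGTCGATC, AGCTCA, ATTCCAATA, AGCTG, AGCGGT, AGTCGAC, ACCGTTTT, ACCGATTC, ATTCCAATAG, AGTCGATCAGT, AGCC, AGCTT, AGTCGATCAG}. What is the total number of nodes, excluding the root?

59

Count nodes per top-level branch (shared prefixes stored once):
  'A'-branch (ACCGATTC, ACCGTTTT, ACGG, ACTTTGATT, AGCC, AGCGGT, AGCTCA, AGCTCGAGA, AGCTG, AGCTT, AGTCGAC, AGTCGATC, AGTCGATCAG, AGTCGATCAGT, ATTCCAATA, ATTCCAATAG): 55 nodes
  'T'-branch (TACG): 4 nodes
Sum: 59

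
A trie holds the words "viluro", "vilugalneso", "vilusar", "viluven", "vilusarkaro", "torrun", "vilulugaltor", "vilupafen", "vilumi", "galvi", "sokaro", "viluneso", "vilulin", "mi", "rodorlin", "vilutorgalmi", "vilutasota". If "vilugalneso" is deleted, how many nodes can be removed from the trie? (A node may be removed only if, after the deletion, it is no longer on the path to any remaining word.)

7

After clearing the end-marker at "vilugalneso", prune upward until reaching a node still needed by another word.
The suffix "galneso" (7 nodes) is used only by "vilugalneso"; the node for "vilu" still has the child "r", so pruning stops there.
Nodes removed: 7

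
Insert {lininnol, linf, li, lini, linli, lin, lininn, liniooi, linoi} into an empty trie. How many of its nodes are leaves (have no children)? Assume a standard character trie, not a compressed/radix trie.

5

Leaves are exactly the stored words that no other stored word extends.
Those words: "linf", "lininnol", "liniooi", "linli", "linoi"
Leaf count: 5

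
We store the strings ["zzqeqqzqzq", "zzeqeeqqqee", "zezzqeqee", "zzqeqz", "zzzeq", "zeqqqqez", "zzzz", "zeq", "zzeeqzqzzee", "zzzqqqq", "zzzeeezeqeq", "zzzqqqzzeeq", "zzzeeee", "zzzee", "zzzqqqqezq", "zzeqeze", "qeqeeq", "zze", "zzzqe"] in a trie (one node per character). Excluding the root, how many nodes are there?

Insert word by word; a character creates a node only if that edge doesn't already exist:
  "zzqeqqzqzq" → 10 new (z, z, q, e, q, q, z, q, z, q)
  "zzeqeeqqqee" → prefix "zz" already present; 9 new (e, q, e, e, q, q, q, e, e)
  "zezzqeqee" → prefix "z" already present; 8 new (e, z, z, q, e, q, e, e)
  "zzqeqz" → prefix "zzqeq" already present; 1 new (z)
  "zzzeq" → prefix "zz" already present; 3 new (z, e, q)
  "zeqqqqez" → prefix "ze" already present; 6 new (q, q, q, q, e, z)
  "zzzz" → prefix "zzz" already present; 1 new (z)
  "zeq" → prefix "zeq" already present; 0 new (none)
  "zzeeqzqzzee" → prefix "zze" already present; 8 new (e, q, z, q, z, z, e, e)
  "zzzqqqq" → prefix "zzz" already present; 4 new (q, q, q, q)
  "zzzeeezeqeq" → prefix "zzze" already present; 7 new (e, e, z, e, q, e, q)
  "zzzqqqzzeeq" → prefix "zzzqqq" already present; 5 new (z, z, e, e, q)
  "zzzeeee" → prefix "zzzeee" already present; 1 new (e)
  "zzzee" → prefix "zzzee" already present; 0 new (none)
  "zzzqqqqezq" → prefix "zzzqqqq" already present; 3 new (e, z, q)
  "zzeqeze" → prefix "zzeqe" already present; 2 new (z, e)
  "qeqeeq" → 6 new (q, e, q, e, e, q)
  "zze" → prefix "zze" already present; 0 new (none)
  "zzzqe" → prefix "zzzq" already present; 1 new (e)
Total nodes = 10 + 9 + 8 + 1 + 3 + 6 + 1 + 0 + 8 + 4 + 7 + 5 + 1 + 0 + 3 + 2 + 6 + 0 + 1 = 75

75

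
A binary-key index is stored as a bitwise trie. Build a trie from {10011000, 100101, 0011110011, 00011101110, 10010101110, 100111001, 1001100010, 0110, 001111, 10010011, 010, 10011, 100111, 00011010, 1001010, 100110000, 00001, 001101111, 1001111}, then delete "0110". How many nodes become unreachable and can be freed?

After clearing the end-marker at "0110", prune upward until reaching a node still needed by another word.
The suffix "10" (2 nodes) is used only by "0110"; the node for "01" still has the child "0", so pruning stops there.
Nodes removed: 2

2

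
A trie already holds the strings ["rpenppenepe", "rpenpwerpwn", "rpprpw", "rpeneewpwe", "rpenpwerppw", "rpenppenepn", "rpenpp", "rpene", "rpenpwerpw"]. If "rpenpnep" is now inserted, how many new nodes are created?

"rpenp" is already a path in the trie; the remaining "nep" must be added.
Each of the 3 remaining characters creates one node.

3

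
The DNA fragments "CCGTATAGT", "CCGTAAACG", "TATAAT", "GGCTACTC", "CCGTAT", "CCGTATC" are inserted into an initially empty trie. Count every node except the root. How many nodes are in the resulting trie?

28

Trie structure (* marks end of a word):
(root)
├─ C
│  └─ C
│     └─ G
│        └─ T
│           └─ A
│              ├─ A
│              │  └─ A
│              │     └─ C
│              │        └─ G *
│              └─ T *
│                 ├─ A
│                 │  └─ G
│                 │     └─ T *
│                 └─ C *
├─ G
│  └─ G
│     └─ C
│        └─ T
│           └─ A
│              └─ C
│                 └─ T
│                    └─ C *
└─ T
   └─ A
      └─ T
         └─ A
            └─ A
               └─ T *
Counting every labelled node above: 28.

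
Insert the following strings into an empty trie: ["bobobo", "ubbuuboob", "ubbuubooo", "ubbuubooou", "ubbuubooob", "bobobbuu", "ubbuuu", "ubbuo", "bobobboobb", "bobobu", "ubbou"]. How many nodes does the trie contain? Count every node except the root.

Trie structure (* marks end of a word):
(root)
├─ b
│  └─ o
│     └─ b
│        └─ o
│           └─ b
│              ├─ b
│              │  ├─ o
│              │  │  └─ o
│              │  │     └─ b
│              │  │        └─ b *
│              │  └─ u
│              │     └─ u *
│              ├─ o *
│              └─ u *
└─ u
   └─ b
      └─ b
         ├─ o
         │  └─ u *
         └─ u
            ├─ o *
            └─ u
               ├─ b
               │  └─ o
               │     └─ o
               │        ├─ b *
               │        └─ o *
               │           ├─ b *
               │           └─ u *
               └─ u *
Counting every labelled node above: 30.

30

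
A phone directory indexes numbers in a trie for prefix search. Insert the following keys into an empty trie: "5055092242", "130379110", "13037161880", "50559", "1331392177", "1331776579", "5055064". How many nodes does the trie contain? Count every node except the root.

42

Count nodes per top-level branch (shared prefixes stored once):
  '1'-branch (13037161880, 130379110, 1331392177, 1331776579): 29 nodes
  '5'-branch (5055064, 5055092242, 50559): 13 nodes
Sum: 42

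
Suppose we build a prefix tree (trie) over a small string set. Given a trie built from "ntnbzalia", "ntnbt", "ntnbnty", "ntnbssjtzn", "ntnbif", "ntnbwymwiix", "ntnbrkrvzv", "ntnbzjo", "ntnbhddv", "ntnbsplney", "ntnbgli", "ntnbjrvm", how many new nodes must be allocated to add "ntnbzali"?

"ntnbzali" is already a full path in the trie; only an end-marker is added.
No new nodes are needed: 0.

0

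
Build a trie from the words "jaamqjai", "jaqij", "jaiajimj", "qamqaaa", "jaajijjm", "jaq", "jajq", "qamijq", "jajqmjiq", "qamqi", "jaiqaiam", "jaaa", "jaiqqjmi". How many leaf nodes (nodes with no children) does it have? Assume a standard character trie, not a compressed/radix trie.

Leaves are exactly the stored words that no other stored word extends.
Those words: "jaaa", "jaajijjm", "jaamqjai", "jaiajimj", "jaiqaiam", "jaiqqjmi", "jajqmjiq", "jaqij", "qamijq", "qamqaaa", "qamqi"
Leaf count: 11

11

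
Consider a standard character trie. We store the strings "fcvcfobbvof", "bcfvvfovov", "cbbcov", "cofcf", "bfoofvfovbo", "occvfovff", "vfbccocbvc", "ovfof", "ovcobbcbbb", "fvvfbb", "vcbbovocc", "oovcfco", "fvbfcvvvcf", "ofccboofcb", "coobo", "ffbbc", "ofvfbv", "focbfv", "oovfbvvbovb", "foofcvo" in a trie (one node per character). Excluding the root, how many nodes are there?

137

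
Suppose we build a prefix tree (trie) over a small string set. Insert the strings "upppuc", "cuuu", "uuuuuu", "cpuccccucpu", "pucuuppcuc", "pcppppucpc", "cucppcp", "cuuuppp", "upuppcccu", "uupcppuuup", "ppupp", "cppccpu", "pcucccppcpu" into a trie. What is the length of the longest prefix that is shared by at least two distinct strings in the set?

4

Equivalently: take the maximum, over all pairs, of their longest common prefix length.
e.g. "cuuu" and "cuuuppp" share the prefix "cuuu" of length 4; no pair shares a longer one.
Longest shared-prefix length: 4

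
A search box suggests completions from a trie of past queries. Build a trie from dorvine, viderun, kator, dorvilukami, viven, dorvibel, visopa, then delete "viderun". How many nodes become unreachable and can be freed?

Walk "viderun" from the leaf back toward the root, removing each node that no remaining word uses.
The suffix "derun" (5 nodes) is used only by "viderun"; the node for "vi" still has the child "v", so pruning stops there.
Nodes removed: 5

5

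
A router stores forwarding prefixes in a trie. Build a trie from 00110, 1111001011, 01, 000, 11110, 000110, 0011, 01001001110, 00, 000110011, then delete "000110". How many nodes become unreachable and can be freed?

0

Walk "000110" from the leaf back toward the root, removing each node that no remaining word uses.
Every node on "000110" is still needed (e.g. by "000110011"), so nothing is freed.
Nodes removed: 0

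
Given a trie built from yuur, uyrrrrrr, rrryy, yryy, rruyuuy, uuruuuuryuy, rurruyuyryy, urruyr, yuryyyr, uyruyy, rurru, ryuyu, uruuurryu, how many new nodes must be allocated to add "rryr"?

2

"rr" is already a path in the trie; the remaining "yr" must be added.
Each of the 2 remaining characters creates one node.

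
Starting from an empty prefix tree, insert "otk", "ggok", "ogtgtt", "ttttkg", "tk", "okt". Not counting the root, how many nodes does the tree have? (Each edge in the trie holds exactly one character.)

21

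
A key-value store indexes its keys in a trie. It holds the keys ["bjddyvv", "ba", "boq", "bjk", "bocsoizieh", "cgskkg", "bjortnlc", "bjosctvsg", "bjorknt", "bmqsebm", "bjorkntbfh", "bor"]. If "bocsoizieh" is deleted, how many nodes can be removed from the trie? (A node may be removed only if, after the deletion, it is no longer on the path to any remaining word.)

After clearing the end-marker at "bocsoizieh", prune upward until reaching a node still needed by another word.
The suffix "csoizieh" (8 nodes) is used only by "bocsoizieh"; the node for "bo" still has the child "q", so pruning stops there.
Nodes removed: 8

8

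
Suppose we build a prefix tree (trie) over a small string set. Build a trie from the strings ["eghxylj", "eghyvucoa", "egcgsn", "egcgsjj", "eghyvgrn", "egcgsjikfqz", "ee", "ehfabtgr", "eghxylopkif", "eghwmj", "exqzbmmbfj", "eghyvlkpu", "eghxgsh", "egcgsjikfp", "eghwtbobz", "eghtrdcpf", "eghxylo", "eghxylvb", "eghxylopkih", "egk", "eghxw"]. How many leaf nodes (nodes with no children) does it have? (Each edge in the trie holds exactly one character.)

20

A leaf is a node with no children — equivalently, the end of a word that is not a proper prefix of any other stored word.
Those words: "ee", "egcgsjikfp", "egcgsjikfqz", "egcgsjj", "egcgsn", "eghtrdcpf", "eghwmj", "eghwtbobz", "eghxgsh", "eghxw", "eghxylj", "eghxylopkif", "eghxylopkih", "eghxylvb", "eghyvgrn", "eghyvlkpu", "eghyvucoa", "egk", "ehfabtgr", "exqzbmmbfj"
Leaf count: 20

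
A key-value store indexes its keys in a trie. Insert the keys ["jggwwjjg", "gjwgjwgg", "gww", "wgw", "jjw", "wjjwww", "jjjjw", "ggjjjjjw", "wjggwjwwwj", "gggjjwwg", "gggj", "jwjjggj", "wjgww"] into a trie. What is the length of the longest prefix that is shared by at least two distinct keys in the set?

4

Equivalently: take the maximum, over all pairs, of their longest common prefix length.
e.g. "gggj" and "gggjjwwg" share the prefix "gggj" of length 4; no pair shares a longer one.
Longest shared-prefix length: 4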